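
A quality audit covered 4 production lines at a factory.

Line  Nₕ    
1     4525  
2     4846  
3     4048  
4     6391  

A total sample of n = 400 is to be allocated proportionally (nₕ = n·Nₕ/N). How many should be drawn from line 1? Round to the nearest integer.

91

N = 4525 + 4846 + 4048 + 6391 = 19810.
n_1 = 400·4525/19810 = 91.368... → 91.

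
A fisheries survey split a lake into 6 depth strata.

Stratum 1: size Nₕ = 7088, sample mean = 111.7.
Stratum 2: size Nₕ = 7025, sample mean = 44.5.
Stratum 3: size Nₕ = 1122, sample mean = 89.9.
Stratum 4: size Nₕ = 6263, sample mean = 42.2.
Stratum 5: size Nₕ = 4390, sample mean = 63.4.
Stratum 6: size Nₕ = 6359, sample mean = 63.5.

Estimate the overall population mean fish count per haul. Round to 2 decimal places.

66.72

N = 7088 + 7025 + 1122 + 6263 + 4390 + 6359 = 32247.
Overall mean = Σ (Nₕ/N)·x̄ₕ — weight by population share, not a simple average.
Σ Nₕx̄ₕ = 7088·111.7 + 7025·44.5 + 1122·89.9 + 6263·42.2 + 4390·63.4 + 6359·63.5 = 791729.6 + 312612.5 + 100867.8 + 264298.6 + 278326 + 403796.5 = 2151631.
Divide by N: 2151631 / 32247 = 66.7234... → 66.72.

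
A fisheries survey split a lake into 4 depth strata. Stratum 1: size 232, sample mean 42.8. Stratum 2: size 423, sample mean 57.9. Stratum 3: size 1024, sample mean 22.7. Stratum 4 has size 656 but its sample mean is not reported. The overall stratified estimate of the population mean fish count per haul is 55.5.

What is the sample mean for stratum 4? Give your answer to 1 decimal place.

109.6

N = 232 + 423 + 1024 + 656 = 2335.
Overall total = μ·N = 55.5·2335 = 129592.5.
Subtract the known strata: 232·42.8 + 423·57.9 + 1024·22.7 = 57666.1.
Remaining total for stratum 4: 129592.5 − 57666.1 = 71926.4.
Divide by its size: 71926.4 / 656 = 109.644... → 109.6.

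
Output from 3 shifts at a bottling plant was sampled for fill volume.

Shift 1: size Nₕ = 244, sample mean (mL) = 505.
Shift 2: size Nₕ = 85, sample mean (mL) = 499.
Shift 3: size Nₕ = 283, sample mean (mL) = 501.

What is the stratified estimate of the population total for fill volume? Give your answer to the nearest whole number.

1: 244·505 = 123220
2: 85·499 = 42415
3: 283·501 = 141783
τ̂ = Σ Nₕx̄ₕ = 307418.

307418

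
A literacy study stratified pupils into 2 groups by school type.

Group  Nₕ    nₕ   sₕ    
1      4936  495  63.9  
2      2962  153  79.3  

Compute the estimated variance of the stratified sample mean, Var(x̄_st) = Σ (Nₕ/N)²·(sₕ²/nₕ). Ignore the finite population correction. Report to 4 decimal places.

9.0027

N = 7898; Wₕ = Nₕ/N.
group 1: (4936/7898)²·63.9²/495 = 3.2219037
group 2: (2962/7898)²·79.3²/153 = 5.7808379
Sum = 9.0027417 → 9.0027.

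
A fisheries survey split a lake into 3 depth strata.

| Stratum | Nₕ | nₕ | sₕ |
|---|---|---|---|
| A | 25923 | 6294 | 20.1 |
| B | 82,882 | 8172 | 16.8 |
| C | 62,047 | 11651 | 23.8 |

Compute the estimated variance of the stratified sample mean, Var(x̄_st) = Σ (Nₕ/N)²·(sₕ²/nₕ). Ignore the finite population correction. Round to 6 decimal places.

N = 170852. Term for each stratum: Wₕ²sₕ²/nₕ.
Var(x̄_st) = 0.001477732 + 0.008127753 + 0.006411980 = 0.016017466 → 0.016017.

0.016017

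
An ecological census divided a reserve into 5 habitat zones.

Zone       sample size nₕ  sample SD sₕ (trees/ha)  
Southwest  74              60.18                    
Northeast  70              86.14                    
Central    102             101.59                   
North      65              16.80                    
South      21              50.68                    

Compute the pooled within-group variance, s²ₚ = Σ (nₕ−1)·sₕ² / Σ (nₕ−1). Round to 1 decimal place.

Degrees of freedom: 73 + 69 + 101 + 64 + 20 = 327.
Σ(nₕ−1)sₕ² = 73·3621.6324 + 69·7420.0996 + 101·10320.5281 + 64·282.24 + 20·2568.4624 = 1888171.9837.
s²ₚ = 1888171.9837 / 327 = 5774.226... → 5774.2.

5774.2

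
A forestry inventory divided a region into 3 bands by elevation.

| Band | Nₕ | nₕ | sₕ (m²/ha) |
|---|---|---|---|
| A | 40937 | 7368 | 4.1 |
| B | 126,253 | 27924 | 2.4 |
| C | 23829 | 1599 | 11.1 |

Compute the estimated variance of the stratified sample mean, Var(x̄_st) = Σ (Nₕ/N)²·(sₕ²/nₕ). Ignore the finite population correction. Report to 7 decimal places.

0.0013940

N = 191019; Wₕ = Nₕ/N.
band A: (40937/191019)²·4.1²/7368 = 0.0001047845
band B: (126253/191019)²·2.4²/27924 = 0.0000901104
band C: (23829/191019)²·11.1²/1599 = 0.0011991016
Sum = 0.0013939966 → 0.0013940.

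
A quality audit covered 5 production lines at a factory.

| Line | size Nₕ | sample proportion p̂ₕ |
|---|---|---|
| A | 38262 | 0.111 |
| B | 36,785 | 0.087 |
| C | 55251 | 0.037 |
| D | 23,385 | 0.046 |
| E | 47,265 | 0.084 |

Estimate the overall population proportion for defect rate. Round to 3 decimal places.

Wₕ = Nₕ/N with N = 200948: 0.1904, 0.1831, 0.2750, 0.1164, 0.2352.
p̂_st = 0.1904·0.111 + 0.1831·0.087 + 0.2750·0.037 + 0.1164·0.046 + 0.2352·0.084 ≈ 0.07235... → 0.072.

0.072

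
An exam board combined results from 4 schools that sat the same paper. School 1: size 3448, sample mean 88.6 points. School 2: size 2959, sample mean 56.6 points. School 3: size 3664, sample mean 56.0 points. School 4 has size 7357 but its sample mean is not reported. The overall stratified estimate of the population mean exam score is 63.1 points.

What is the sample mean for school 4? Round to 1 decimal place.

N = 3448 + 2959 + 3664 + 7357 = 17428.
Overall total = μ·N = 63.1·17428 = 1099706.8.
Subtract the known strata: 3448·88.6 + 2959·56.6 + 3664·56.0 = 678156.2.
Remaining total for school 4: 1099706.8 − 678156.2 = 421550.6.
Divide by its size: 421550.6 / 7357 = 57.299... → 57.3.

57.3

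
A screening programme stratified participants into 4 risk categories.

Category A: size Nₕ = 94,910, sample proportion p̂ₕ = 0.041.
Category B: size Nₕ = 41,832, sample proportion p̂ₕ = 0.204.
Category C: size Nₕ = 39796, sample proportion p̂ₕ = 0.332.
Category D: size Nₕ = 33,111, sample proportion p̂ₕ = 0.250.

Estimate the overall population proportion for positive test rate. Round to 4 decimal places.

Wₕ = Nₕ/N with N = 209649: 0.4527, 0.1995, 0.1898, 0.1579.
p̂_st = 0.4527·0.041 + 0.1995·0.204 + 0.1898·0.332 + 0.1579·0.250 ≈ 0.161771... → 0.1618.

0.1618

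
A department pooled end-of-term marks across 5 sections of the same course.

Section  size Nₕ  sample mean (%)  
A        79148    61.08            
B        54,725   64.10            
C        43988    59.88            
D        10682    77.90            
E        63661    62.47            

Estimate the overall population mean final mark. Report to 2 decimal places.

62.59

N = 252204; weights Wₕ = Nₕ/N = (0.3138, 0.2170, 0.1744, 0.0424, 0.2524).
x̄_st = Σ Wₕ·x̄ₕ = 0.3138·61.08 + 0.2170·64.10 + 0.1744·59.88 + 0.0424·77.90 + 0.2524·62.47 ≈ 62.5893...
→ 62.59.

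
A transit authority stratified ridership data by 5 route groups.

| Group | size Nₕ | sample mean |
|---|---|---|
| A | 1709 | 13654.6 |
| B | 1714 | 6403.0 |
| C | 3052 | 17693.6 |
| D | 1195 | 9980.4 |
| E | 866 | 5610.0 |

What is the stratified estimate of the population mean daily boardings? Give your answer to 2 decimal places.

N = 1709 + 1714 + 3052 + 1195 + 866 = 8536.
The stratified mean weights each stratum mean by its population share Nₕ/N.
Σ Nₕx̄ₕ = 1709·13654.6 + 1714·6403.0 + 3052·17693.6 + 1195·9980.4 + 866·5610.0 = 23335711.4 + 10974742 + 54000867.2 + 11926578 + 4858260 = 105096158.6.
Divide by N: 105096158.6 / 8536 = 12312.1086... → 12312.11.

12312.11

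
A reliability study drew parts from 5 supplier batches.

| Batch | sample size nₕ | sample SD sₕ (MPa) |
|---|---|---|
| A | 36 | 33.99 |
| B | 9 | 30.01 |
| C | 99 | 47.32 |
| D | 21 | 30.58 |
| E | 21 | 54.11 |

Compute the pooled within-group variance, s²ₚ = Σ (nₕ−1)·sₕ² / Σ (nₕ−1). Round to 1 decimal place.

A: (36−1)·33.99² = 35·1155.3201 = 40436.2035
B: (9−1)·30.01² = 8·900.6001 = 7204.8008
C: (99−1)·47.32² = 98·2239.1824 = 219439.8752
D: (21−1)·30.58² = 20·935.1364 = 18702.728
E: (21−1)·54.11² = 20·2927.8921 = 58557.842
Numerator = 344341.4495; denominator = Σ(nₕ−1) = 181.
s²ₚ = 344341.4495/181 = 1902.439... → 1902.4.

1902.4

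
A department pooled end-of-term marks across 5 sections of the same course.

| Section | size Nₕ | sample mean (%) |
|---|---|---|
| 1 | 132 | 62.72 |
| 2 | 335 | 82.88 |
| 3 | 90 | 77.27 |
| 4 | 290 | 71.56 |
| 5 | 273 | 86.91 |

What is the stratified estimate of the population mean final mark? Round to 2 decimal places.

N = 1120; weights Wₕ = Nₕ/N = (0.1179, 0.2991, 0.0804, 0.2589, 0.2438).
x̄_st = Σ Wₕ·x̄ₕ = 0.1179·62.72 + 0.2991·82.88 + 0.0804·77.27 + 0.2589·71.56 + 0.2438·86.91 ≈ 78.1044...
→ 78.10.

78.10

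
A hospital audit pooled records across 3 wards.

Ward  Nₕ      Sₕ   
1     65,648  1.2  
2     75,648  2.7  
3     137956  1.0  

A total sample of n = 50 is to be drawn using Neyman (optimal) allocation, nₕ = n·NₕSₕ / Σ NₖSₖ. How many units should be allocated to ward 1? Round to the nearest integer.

9

1: NₕSₕ = 65648·1.2 = 78777.6
2: NₕSₕ = 75648·2.7 = 204249.6
3: NₕSₕ = 137956·1.0 = 137956
Σ NₕSₕ = 420983.2.
n_1 = 50·78777.6/420983.2 = 9.356... → 9.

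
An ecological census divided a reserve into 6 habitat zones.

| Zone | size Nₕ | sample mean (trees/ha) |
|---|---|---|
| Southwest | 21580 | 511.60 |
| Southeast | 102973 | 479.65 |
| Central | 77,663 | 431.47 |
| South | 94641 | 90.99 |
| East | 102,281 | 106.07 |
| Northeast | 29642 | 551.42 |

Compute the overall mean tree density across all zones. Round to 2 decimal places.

302.59

x̄_st = (Σ Nₕx̄ₕ) / (Σ Nₕ) = (21580·511.60 + 102973·479.65 + 77663·431.47 + 94641·90.99 + 102281·106.07 + 29642·551.42) / 428780
= 129746103.96 / 428780 = 302.5936... → 302.59.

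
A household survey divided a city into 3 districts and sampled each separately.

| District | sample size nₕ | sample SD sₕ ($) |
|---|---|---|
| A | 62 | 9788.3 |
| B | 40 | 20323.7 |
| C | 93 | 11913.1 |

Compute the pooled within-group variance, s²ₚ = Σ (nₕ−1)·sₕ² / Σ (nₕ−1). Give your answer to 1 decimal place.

Degrees of freedom: 61 + 39 + 92 = 192.
Σ(nₕ−1)sₕ² = 61·95810816.89 + 39·413052781.69 + 92·141921951.61 = 35010337864.32.
s²ₚ = 35010337864.32 / 192 = 182345509.71 → 182345509.7.

182345509.7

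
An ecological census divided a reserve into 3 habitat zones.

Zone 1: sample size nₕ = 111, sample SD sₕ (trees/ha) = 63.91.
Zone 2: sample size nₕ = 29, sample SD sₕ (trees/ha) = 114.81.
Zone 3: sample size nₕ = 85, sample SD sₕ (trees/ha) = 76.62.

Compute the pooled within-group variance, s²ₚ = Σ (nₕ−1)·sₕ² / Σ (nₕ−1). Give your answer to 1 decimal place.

5907.7

1: (111−1)·63.91² = 110·4084.4881 = 449293.691
2: (29−1)·114.81² = 28·13181.3361 = 369077.4108
3: (85−1)·76.62² = 84·5870.6244 = 493132.4496
Numerator = 1311503.5514; denominator = Σ(nₕ−1) = 222.
s²ₚ = 1311503.5514/222 = 5907.674... → 5907.7.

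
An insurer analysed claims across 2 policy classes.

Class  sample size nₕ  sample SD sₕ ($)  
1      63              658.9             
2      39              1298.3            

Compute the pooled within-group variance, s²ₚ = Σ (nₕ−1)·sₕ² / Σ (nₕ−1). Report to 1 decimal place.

1: (63−1)·658.9² = 62·434149.21 = 26917251.02
2: (39−1)·1298.3² = 38·1685582.89 = 64052149.82
Numerator = 90969400.84; denominator = Σ(nₕ−1) = 100.
s²ₚ = 90969400.84/100 = 909694.008... → 909694.0.

909694.0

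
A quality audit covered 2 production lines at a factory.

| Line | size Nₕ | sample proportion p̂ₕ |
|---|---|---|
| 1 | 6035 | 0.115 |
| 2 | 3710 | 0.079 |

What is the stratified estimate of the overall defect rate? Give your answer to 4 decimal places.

0.1013

Wₕ = Nₕ/N with N = 9745: 0.6193, 0.3807.
p̂_st = 0.6193·0.115 + 0.3807·0.079 ≈ 0.101295... → 0.1013.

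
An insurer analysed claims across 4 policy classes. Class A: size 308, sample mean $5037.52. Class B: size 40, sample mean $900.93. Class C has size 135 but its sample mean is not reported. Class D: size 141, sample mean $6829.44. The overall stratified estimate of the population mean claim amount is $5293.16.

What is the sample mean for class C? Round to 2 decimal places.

N = 308 + 40 + 135 + 141 = 624.
Overall total = μ·N = 5293.16·624 = 3302931.84.
Subtract the known strata: 308·5037.52 + 40·900.93 + 141·6829.44 = 2550544.4.
Remaining total for class C: 3302931.84 − 2550544.4 = 752387.44.
Divide by its size: 752387.44 / 135 = 5573.2403... → 5573.24.

5573.24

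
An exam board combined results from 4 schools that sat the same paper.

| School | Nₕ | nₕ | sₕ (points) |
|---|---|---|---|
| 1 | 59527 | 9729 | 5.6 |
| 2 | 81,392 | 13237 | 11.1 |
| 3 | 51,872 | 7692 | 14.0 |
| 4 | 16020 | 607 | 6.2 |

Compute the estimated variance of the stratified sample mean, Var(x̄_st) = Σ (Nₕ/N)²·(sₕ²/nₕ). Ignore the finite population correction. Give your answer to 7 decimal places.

0.0036214

N = 208811. Term for each stratum: Wₕ²sₕ²/nₕ.
Var(x̄_st) = 0.0002619564 + 0.0014142073 + 0.0015724471 + 0.0003727460 = 0.0036213568 → 0.0036214.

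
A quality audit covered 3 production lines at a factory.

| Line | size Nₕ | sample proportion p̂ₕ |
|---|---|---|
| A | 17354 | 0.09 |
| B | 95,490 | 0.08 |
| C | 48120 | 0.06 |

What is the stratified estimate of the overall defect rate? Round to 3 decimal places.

0.075

N = 17354 + 95490 + 48120 = 160964.
Overall proportion = Σ (Nₕ/N)·p̂ₕ.
Σ Nₕp̂ₕ = 1561.86 + 7639.2 + 2887.2 = 12088.26.
12088.26 / 160964 = 0.07510... → 0.075.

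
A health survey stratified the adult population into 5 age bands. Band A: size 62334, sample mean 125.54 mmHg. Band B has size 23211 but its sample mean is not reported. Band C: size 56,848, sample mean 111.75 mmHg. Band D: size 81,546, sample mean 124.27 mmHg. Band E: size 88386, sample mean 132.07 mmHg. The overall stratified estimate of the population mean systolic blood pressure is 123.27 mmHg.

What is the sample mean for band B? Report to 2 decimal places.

Σ Nₕx̄ₕ = N·μ, so 23211·x̄_B = 312325·123.27 − (62334·125.54 + 56848·111.75 + 81546·124.27 + 88386·132.07).
= 38500302.75 − 35985034.8 = 2515267.95.
x̄_B = 2515267.95 / 23211 = 108.3653... → 108.37.

108.37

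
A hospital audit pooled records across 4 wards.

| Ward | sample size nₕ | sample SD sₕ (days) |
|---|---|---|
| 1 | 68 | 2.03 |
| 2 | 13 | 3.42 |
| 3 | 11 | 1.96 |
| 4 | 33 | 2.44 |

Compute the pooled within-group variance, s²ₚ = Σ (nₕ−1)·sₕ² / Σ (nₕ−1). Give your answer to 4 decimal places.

5.3338

1: (68−1)·2.03² = 67·4.1209 = 276.1003
2: (13−1)·3.42² = 12·11.6964 = 140.3568
3: (11−1)·1.96² = 10·3.8416 = 38.416
4: (33−1)·2.44² = 32·5.9536 = 190.5152
Numerator = 645.3883; denominator = Σ(nₕ−1) = 121.
s²ₚ = 645.3883/121 = 5.333788... → 5.3338.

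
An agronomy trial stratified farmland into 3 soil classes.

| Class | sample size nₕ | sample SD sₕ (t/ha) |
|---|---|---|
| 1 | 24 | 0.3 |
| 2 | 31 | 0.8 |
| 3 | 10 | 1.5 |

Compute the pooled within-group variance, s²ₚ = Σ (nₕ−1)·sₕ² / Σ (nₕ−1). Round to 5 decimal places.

1: (24−1)·0.3² = 23·0.09 = 2.07
2: (31−1)·0.8² = 30·0.64 = 19.2
3: (10−1)·1.5² = 9·2.25 = 20.25
Numerator = 41.52; denominator = Σ(nₕ−1) = 62.
s²ₚ = 41.52/62 = 0.6696774... → 0.66968.

0.66968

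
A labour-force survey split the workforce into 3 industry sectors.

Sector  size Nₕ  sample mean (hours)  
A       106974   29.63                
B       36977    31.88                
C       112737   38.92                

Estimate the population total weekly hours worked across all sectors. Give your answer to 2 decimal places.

8736190.42

A: 106974·29.63 = 3169639.62
B: 36977·31.88 = 1178826.76
C: 112737·38.92 = 4387724.04
τ̂ = Σ Nₕx̄ₕ = 8736190.42.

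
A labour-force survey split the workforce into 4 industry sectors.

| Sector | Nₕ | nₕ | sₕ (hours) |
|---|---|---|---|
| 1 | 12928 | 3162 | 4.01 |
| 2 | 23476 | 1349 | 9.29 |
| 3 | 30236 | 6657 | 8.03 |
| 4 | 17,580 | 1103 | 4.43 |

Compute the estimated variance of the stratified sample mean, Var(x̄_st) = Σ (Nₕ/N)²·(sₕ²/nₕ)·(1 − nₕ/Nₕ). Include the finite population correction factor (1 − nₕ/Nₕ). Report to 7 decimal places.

N = 84220; Wₕ = Nₕ/N.
sector 1: (12928/84220)²·4.01²/3162·(1 − 3162/12928) = 0.0000905200
sector 2: (23476/84220)²·9.29²/1349·(1 − 1349/23476) = 0.0046852810
sector 3: (30236/84220)²·8.03²/6657·(1 − 6657/30236) = 0.0009735803
sector 4: (17580/84220)²·4.43²/1103·(1 − 1103/17580) = 0.0007266052
Sum = 0.0064759864 → 0.0064760.

0.0064760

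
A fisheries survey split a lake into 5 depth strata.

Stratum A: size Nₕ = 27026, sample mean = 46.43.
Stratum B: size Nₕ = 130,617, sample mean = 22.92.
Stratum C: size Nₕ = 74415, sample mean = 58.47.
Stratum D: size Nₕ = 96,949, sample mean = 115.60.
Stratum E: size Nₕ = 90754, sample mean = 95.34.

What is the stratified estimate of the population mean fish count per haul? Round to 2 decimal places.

67.80

N = 419761; weights Wₕ = Nₕ/N = (0.0644, 0.3112, 0.1773, 0.2310, 0.2162).
x̄_st = Σ Wₕ·x̄ₕ = 0.0644·46.43 + 0.3112·22.92 + 0.1773·58.47 + 0.2310·115.60 + 0.2162·95.34 ≈ 67.7990...
→ 67.80.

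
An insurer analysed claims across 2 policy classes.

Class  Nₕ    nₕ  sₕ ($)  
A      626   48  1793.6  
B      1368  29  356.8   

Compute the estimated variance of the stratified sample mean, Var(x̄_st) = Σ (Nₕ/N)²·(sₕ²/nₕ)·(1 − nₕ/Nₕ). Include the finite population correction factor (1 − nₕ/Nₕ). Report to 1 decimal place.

N = 1994; Wₕ = Nₕ/N.
class A: (626/1994)²·1793.6²/48·(1 − 48/626) = 6099.0447
class B: (1368/1994)²·356.8²/29·(1 − 29/1368) = 2022.4047
Sum = 8121.4494 → 8121.4.

8121.4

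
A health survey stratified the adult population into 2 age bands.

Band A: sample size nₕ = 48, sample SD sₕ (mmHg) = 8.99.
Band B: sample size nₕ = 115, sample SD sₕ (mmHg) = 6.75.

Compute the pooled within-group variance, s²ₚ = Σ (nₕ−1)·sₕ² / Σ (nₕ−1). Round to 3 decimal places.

55.855

Degrees of freedom: 47 + 114 = 161.
Σ(nₕ−1)sₕ² = 47·80.8201 + 114·45.5625 = 8992.6697.
s²ₚ = 8992.6697 / 161 = 55.85509... → 55.855.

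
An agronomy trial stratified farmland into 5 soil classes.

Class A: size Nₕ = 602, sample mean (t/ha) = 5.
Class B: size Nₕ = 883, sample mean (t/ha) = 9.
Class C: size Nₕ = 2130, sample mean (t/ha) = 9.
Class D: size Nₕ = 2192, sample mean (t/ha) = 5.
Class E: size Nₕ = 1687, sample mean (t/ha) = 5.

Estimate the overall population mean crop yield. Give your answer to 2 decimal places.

N = 602 + 883 + 2130 + 2192 + 1687 = 7494.
Weight each subgroup mean by Nₕ/N and sum.
Σ Nₕx̄ₕ = 602·5 + 883·9 + 2130·9 + 2192·5 + 1687·5 = 3010 + 7947 + 19170 + 10960 + 8435 = 49522.
Divide by N: 49522 / 7494 = 6.6082... → 6.61.

6.61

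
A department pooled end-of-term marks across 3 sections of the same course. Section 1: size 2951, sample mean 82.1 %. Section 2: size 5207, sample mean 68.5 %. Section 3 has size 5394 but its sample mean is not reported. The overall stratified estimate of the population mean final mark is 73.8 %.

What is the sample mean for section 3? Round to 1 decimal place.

N = 2951 + 5207 + 5394 = 13552.
Overall total = μ·N = 73.8·13552 = 1000137.6.
Subtract the known strata: 2951·82.1 + 5207·68.5 = 598956.6.
Remaining total for section 3: 1000137.6 − 598956.6 = 401181.
Divide by its size: 401181 / 5394 = 74.375... → 74.4.

74.4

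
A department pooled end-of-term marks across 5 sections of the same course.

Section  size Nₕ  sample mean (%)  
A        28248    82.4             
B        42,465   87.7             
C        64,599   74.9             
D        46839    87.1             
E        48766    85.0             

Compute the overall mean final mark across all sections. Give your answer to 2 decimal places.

82.78

x̄_st = (Σ Nₕx̄ₕ) / (Σ Nₕ) = (28248·82.4 + 42465·87.7 + 64599·74.9 + 46839·87.1 + 48766·85.0) / 230917
= 19115067.7 / 230917 = 82.7790... → 82.78.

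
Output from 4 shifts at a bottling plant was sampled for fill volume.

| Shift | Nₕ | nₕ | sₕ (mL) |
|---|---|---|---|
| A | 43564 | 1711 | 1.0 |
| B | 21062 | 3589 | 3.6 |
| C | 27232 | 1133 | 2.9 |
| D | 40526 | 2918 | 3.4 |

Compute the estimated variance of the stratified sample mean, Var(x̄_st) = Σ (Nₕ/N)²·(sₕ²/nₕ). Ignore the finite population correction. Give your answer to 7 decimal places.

N = 132384. Term for each stratum: Wₕ²sₕ²/nₕ.
Var(x̄_st) = 0.0000632899 + 0.0000914029 + 0.0003140900 + 0.0003712522 = 0.0008400350 → 0.0008400.

0.0008400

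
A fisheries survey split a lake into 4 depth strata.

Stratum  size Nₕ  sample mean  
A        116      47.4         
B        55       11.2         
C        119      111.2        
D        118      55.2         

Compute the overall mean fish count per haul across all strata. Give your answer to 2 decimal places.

63.38

x̄_st = (Σ Nₕx̄ₕ) / (Σ Nₕ) = (116·47.4 + 55·11.2 + 119·111.2 + 118·55.2) / 408
= 25860.8 / 408 = 63.3843... → 63.38.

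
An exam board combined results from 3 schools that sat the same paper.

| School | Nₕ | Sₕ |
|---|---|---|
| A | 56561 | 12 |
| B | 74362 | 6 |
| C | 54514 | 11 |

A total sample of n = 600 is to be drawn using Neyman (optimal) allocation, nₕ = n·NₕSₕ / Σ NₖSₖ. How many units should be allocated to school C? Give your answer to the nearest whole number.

209

A: NₕSₕ = 56561·12 = 678732
B: NₕSₕ = 74362·6 = 446172
C: NₕSₕ = 54514·11 = 599654
Σ NₕSₕ = 1724558.
n_C = 600·599654/1724558 = 208.629... → 209.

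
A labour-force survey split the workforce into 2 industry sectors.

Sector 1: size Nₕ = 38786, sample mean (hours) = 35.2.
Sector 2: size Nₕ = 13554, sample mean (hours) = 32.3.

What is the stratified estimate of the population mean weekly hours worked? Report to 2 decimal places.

34.45

N = 52340; weights Wₕ = Nₕ/N = (0.7410, 0.2590).
x̄_st = Σ Wₕ·x̄ₕ = 0.7410·35.2 + 0.2590·32.3 ≈ 34.4490...
→ 34.45.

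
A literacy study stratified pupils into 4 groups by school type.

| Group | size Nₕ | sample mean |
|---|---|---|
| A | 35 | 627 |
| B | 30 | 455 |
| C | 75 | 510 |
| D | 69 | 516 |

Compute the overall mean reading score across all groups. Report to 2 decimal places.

523.68

x̄_st = (Σ Nₕx̄ₕ) / (Σ Nₕ) = (35·627 + 30·455 + 75·510 + 69·516) / 209
= 109449 / 209 = 523.6794... → 523.68.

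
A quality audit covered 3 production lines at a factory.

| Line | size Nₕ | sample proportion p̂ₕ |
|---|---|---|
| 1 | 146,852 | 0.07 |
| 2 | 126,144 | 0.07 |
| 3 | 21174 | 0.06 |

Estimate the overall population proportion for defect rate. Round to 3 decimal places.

N = 146852 + 126144 + 21174 = 294170.
Overall proportion = Σ (Nₕ/N)·p̂ₕ.
Σ Nₕp̂ₕ = 10279.64 + 8830.08 + 1270.44 = 20380.16.
20380.16 / 294170 = 0.06928... → 0.069.

0.069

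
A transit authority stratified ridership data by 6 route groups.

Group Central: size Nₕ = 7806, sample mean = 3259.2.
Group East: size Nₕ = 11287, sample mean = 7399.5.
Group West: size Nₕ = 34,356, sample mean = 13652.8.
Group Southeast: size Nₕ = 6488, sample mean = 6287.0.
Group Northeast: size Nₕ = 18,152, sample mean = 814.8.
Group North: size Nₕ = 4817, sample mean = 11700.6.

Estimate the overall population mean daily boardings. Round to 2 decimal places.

x̄_st = (Σ Nₕx̄ₕ) / (Σ Nₕ) = (7806·3259.2 + 11287·7399.5 + 34356·13652.8 + 6488·6287.0 + 18152·814.8 + 4817·11700.6) / 82906
= 689957164.3 / 82906 = 8322.1620... → 8322.16.

8322.16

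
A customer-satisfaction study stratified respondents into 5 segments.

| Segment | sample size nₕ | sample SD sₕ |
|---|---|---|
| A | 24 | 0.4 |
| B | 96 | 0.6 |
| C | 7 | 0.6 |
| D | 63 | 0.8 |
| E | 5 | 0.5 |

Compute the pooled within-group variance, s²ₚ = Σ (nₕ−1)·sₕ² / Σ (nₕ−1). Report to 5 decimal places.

Degrees of freedom: 23 + 95 + 6 + 62 + 4 = 190.
Σ(nₕ−1)sₕ² = 23·0.16 + 95·0.36 + 6·0.36 + 62·0.64 + 4·0.25 = 80.72.
s²ₚ = 80.72 / 190 = 0.4248421... → 0.42484.

0.42484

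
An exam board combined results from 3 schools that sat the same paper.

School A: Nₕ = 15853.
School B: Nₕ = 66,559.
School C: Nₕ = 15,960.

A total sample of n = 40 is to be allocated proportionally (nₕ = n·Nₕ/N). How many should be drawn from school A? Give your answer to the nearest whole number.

Share of school A = 15853/98372 = 0.16115.
Allocate 40 × 0.16115 = 6.446... → 6.

6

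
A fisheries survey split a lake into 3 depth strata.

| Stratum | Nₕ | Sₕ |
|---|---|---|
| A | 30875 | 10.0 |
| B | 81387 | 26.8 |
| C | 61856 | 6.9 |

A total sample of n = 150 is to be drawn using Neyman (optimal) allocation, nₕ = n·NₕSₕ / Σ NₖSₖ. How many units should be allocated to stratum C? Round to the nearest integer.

Σ NₕSₕ = 30875·10.0 + 81387·26.8 + 61856·6.9 = 2916728.
Share for C: 426806.4/2916728 = 0.14633.
n_C = 150 × 0.14633 = 21.950... → 22.

22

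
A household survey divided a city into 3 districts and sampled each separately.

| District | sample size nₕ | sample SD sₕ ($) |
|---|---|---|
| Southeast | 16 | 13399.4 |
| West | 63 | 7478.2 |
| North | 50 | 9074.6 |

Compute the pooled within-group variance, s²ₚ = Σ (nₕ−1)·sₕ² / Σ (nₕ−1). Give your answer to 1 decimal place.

80916541.0

Degrees of freedom: 15 + 62 + 49 = 126.
Σ(nₕ−1)sₕ² = 15·179543920.36 + 62·55923475.24 + 49·82348365.16 = 10195484163.12.
s²ₚ = 10195484163.12 / 126 = 80916540.977... → 80916541.0.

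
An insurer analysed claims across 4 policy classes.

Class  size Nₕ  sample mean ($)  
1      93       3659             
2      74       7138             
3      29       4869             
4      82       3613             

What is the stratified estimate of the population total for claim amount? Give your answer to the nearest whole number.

1305966

1: 93·3659 = 340287
2: 74·7138 = 528212
3: 29·4869 = 141201
4: 82·3613 = 296266
τ̂ = Σ Nₕx̄ₕ = 1305966.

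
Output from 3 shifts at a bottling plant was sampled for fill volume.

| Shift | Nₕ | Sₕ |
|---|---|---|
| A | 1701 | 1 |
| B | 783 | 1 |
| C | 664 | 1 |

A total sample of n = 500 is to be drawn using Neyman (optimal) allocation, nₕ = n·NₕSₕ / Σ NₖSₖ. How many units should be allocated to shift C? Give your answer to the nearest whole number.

A: NₕSₕ = 1701·1 = 1701
B: NₕSₕ = 783·1 = 783
C: NₕSₕ = 664·1 = 664
Σ NₕSₕ = 3148.
n_C = 500·664/3148 = 105.464... → 105.

105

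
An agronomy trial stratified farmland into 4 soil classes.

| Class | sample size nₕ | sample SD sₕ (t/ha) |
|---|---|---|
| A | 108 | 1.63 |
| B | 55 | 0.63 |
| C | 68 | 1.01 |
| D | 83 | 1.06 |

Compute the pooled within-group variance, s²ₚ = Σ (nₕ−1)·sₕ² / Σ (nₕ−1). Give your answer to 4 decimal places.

Degrees of freedom: 107 + 54 + 67 + 82 = 310.
Σ(nₕ−1)sₕ² = 107·2.6569 + 54·0.3969 + 67·1.0201 + 82·1.1236 = 466.2028.
s²ₚ = 466.2028 / 310 = 1.50388 → 1.5039.

1.5039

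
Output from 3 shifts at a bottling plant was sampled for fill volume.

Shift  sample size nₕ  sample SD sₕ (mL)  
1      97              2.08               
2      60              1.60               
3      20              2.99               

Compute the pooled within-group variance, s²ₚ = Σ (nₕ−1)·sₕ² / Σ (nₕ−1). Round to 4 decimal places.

1: (97−1)·2.08² = 96·4.3264 = 415.3344
2: (60−1)·1.60² = 59·2.56 = 151.04
3: (20−1)·2.99² = 19·8.9401 = 169.8619
Numerator = 736.2363; denominator = Σ(nₕ−1) = 174.
s²ₚ = 736.2363/174 = 4.231243... → 4.2312.

4.2312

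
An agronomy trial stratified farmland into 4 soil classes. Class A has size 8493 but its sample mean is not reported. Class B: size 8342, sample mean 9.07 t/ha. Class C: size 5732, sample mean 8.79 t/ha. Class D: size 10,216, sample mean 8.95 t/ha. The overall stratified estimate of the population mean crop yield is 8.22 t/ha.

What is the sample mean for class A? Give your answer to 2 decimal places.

Σ Nₕx̄ₕ = N·μ, so 8493·x̄_A = 32783·8.22 − (8342·9.07 + 5732·8.79 + 10216·8.95).
= 269476.26 − 217479.42 = 51996.84.
x̄_A = 51996.84 / 8493 = 6.1223... → 6.12.

6.12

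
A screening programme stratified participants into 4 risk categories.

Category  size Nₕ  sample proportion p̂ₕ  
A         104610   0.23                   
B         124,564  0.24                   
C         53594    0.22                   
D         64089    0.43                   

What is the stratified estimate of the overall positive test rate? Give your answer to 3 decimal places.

N = 104610 + 124564 + 53594 + 64089 = 346857.
Overall proportion = Σ (Nₕ/N)·p̂ₕ.
Σ Nₕp̂ₕ = 24060.3 + 29895.36 + 11790.68 + 27558.27 = 93304.61.
93304.61 / 346857 = 0.26900... → 0.269.

0.269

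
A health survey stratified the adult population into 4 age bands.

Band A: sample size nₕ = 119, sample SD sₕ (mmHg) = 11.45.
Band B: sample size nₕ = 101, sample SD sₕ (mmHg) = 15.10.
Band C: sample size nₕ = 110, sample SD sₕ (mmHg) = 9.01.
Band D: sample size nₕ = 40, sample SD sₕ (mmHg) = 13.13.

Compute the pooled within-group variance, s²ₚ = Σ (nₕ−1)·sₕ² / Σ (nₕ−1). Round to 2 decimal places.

A: (119−1)·11.45² = 118·131.1025 = 15470.095
B: (101−1)·15.10² = 100·228.01 = 22801
C: (110−1)·9.01² = 109·81.1801 = 8848.6309
D: (40−1)·13.13² = 39·172.3969 = 6723.4791
Numerator = 53843.205; denominator = Σ(nₕ−1) = 366.
s²ₚ = 53843.205/366 = 147.1126... → 147.11.

147.11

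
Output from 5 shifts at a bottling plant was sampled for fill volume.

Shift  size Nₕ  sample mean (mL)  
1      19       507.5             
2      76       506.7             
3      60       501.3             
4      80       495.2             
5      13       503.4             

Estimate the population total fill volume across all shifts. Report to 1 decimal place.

124389.9

Estimate total by summing Nₕ·x̄ₕ over strata.
19·507.5 + 76·506.7 + 60·501.3 + 80·495.2 + 13·503.4 = 9642.5 + 38509.2 + 30078 + 39616 + 6544.2 = 124389.9.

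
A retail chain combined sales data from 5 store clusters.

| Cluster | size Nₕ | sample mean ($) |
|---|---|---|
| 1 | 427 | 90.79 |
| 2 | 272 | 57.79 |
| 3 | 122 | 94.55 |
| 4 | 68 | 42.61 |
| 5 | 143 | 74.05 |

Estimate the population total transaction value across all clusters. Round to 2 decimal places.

79507.94

1: 427·90.79 = 38767.33
2: 272·57.79 = 15718.88
3: 122·94.55 = 11535.1
4: 68·42.61 = 2897.48
5: 143·74.05 = 10589.15
τ̂ = Σ Nₕx̄ₕ = 79507.94.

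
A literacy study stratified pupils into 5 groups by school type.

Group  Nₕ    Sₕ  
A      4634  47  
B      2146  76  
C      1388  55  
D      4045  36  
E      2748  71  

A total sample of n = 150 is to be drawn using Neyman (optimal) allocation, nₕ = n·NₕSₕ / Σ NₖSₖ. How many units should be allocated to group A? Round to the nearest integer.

41

A: NₕSₕ = 4634·47 = 217798
B: NₕSₕ = 2146·76 = 163096
C: NₕSₕ = 1388·55 = 76340
D: NₕSₕ = 4045·36 = 145620
E: NₕSₕ = 2748·71 = 195108
Σ NₕSₕ = 797962.
n_A = 150·217798/797962 = 40.941... → 41.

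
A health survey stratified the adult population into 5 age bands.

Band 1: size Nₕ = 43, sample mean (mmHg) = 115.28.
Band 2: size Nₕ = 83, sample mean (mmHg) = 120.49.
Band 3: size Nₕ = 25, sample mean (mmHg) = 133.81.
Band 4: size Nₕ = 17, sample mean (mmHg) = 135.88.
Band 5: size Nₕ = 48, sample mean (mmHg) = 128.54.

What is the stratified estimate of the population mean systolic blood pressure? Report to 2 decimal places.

x̄_st = (Σ Nₕx̄ₕ) / (Σ Nₕ) = (43·115.28 + 83·120.49 + 25·133.81 + 17·135.88 + 48·128.54) / 216
= 26782.84 / 216 = 123.9946... → 123.99.

123.99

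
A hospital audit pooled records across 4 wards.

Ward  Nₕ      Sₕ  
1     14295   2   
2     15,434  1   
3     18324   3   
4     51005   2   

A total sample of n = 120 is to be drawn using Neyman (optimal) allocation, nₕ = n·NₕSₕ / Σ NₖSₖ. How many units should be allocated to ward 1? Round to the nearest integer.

Σ NₕSₕ = 14295·2 + 15434·1 + 18324·3 + 51005·2 = 201006.
Share for 1: 28590/201006 = 0.14223.
n_1 = 120 × 0.14223 = 17.068... → 17.

17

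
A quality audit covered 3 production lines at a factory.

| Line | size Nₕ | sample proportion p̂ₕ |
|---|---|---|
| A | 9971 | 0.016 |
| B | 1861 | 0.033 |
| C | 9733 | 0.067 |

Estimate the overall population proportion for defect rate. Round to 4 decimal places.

0.0405

N = 9971 + 1861 + 9733 = 21565.
Overall proportion = Σ (Nₕ/N)·p̂ₕ.
Σ Nₕp̂ₕ = 159.536 + 61.413 + 652.111 = 873.06.
873.06 / 21565 = 0.040485... → 0.0405.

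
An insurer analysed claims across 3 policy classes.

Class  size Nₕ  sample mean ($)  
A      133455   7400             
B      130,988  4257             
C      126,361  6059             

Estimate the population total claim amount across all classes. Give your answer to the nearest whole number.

Estimate total by summing Nₕ·x̄ₕ over strata.
133455·7400 + 130988·4257 + 126361·6059 = 987567000 + 557615916 + 765621299 = 2310804215.

2310804215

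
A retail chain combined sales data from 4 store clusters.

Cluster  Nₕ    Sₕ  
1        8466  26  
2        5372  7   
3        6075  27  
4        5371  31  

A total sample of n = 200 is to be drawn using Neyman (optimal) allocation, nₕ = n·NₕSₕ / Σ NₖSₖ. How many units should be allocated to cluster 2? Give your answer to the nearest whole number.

Σ NₕSₕ = 8466·26 + 5372·7 + 6075·27 + 5371·31 = 588246.
Share for 2: 37604/588246 = 0.06393.
n_2 = 200 × 0.06393 = 12.785... → 13.

13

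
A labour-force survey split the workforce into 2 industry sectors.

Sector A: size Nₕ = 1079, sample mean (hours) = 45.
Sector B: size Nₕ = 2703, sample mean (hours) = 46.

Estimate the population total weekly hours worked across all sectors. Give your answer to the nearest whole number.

172893

A: 1079·45 = 48555
B: 2703·46 = 124338
τ̂ = Σ Nₕx̄ₕ = 172893.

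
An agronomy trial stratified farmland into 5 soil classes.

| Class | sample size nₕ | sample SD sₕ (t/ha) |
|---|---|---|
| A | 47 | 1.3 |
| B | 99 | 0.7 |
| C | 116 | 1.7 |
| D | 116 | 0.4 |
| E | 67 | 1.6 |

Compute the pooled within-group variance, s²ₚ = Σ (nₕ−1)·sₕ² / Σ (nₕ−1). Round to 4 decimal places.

1.4670

Degrees of freedom: 46 + 98 + 115 + 115 + 66 = 440.
Σ(nₕ−1)sₕ² = 46·1.69 + 98·0.49 + 115·2.89 + 115·0.16 + 66·2.56 = 645.47.
s²ₚ = 645.47 / 440 = 1.466977... → 1.4670.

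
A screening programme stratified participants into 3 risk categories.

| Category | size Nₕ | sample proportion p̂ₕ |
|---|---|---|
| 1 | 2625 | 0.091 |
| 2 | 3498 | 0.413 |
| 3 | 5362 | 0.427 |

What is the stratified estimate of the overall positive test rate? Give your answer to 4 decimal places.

Wₕ = Nₕ/N with N = 11485: 0.2286, 0.3046, 0.4669.
p̂_st = 0.2286·0.091 + 0.3046·0.413 + 0.4669·0.427 ≈ 0.345940... → 0.3459.

0.3459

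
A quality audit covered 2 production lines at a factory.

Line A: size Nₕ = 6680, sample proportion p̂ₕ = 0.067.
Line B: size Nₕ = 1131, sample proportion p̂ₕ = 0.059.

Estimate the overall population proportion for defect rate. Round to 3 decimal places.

0.066

N = 6680 + 1131 = 7811.
Overall proportion = Σ (Nₕ/N)·p̂ₕ.
Σ Nₕp̂ₕ = 447.56 + 66.729 = 514.289.
514.289 / 7811 = 0.06584... → 0.066.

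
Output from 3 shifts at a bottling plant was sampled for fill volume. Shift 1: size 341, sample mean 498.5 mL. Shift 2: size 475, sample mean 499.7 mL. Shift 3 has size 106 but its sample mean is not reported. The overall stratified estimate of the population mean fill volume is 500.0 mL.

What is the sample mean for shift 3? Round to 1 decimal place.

N = 341 + 475 + 106 = 922.
Overall total = μ·N = 500.0·922 = 461000.
Subtract the known strata: 341·498.5 + 475·499.7 = 407346.
Remaining total for shift 3: 461000 − 407346 = 53654.
Divide by its size: 53654 / 106 = 506.170... → 506.2.

506.2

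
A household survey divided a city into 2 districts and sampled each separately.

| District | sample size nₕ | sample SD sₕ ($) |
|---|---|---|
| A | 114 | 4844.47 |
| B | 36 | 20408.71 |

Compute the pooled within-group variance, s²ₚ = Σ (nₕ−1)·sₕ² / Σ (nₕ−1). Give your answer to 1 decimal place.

116419088.2

Degrees of freedom: 113 + 35 = 148.
Σ(nₕ−1)sₕ² = 113·23468889.5809 + 35·416515443.8641 = 17230025057.8852.
s²ₚ = 17230025057.8852 / 148 = 116419088.229... → 116419088.2.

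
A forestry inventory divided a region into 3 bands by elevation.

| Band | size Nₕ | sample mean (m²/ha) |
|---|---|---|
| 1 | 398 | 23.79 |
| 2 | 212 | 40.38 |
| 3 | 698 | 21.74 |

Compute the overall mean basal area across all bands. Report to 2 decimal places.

25.38

x̄_st = (Σ Nₕx̄ₕ) / (Σ Nₕ) = (398·23.79 + 212·40.38 + 698·21.74) / 1308
= 33203.5 / 1308 = 25.3849... → 25.38.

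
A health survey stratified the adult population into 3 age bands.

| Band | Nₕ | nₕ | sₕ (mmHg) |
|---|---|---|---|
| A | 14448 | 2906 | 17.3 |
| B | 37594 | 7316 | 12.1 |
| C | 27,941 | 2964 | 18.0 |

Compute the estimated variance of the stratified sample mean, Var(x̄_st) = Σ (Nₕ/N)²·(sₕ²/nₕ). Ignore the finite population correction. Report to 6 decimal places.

N = 79983; Wₕ = Nₕ/N.
band A: (14448/79983)²·17.3²/2906 = 0.003360599
band B: (37594/79983)²·12.1²/7316 = 0.004421186
band C: (27941/79983)²·18.0²/2964 = 0.013339984
Sum = 0.021121769 → 0.021122.

0.021122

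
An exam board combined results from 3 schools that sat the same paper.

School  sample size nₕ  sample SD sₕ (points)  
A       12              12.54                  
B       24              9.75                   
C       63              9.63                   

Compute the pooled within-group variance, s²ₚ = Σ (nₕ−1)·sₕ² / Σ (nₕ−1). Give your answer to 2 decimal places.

100.69

A: (12−1)·12.54² = 11·157.2516 = 1729.7676
B: (24−1)·9.75² = 23·95.0625 = 2186.4375
C: (63−1)·9.63² = 62·92.7369 = 5749.6878
Numerator = 9665.8929; denominator = Σ(nₕ−1) = 96.
s²ₚ = 9665.8929/96 = 100.6864... → 100.69.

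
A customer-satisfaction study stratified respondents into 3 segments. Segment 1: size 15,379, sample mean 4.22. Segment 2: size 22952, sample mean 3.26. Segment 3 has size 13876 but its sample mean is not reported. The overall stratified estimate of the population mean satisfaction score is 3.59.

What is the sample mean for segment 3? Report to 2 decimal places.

Σ Nₕx̄ₕ = N·μ, so 13876·x̄_3 = 52207·3.59 − (15379·4.22 + 22952·3.26).
= 187423.13 − 139722.9 = 47700.23.
x̄_3 = 47700.23 / 13876 = 3.4376... → 3.44.

3.44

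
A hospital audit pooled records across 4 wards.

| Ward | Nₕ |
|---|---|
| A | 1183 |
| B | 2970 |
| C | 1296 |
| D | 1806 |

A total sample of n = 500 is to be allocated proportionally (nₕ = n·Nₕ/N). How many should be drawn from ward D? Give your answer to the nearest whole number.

Share of ward D = 1806/7255 = 0.24893.
Allocate 500 × 0.24893 = 124.466... → 124.

124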